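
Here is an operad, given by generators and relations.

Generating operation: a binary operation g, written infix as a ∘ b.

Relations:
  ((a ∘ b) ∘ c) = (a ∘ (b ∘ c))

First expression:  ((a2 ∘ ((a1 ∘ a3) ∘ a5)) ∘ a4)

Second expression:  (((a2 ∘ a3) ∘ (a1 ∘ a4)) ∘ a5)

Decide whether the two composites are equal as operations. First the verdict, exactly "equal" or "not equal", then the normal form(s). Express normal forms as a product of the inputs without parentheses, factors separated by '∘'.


Reducing the first expression gives a2 ∘ a1 ∘ a3 ∘ a5 ∘ a4
Reducing the second expression gives a2 ∘ a3 ∘ a1 ∘ a4 ∘ a5
No match — not equal.

not equal; the first gives a2 ∘ a1 ∘ a3 ∘ a5 ∘ a4 and the second a2 ∘ a3 ∘ a1 ∘ a4 ∘ a5


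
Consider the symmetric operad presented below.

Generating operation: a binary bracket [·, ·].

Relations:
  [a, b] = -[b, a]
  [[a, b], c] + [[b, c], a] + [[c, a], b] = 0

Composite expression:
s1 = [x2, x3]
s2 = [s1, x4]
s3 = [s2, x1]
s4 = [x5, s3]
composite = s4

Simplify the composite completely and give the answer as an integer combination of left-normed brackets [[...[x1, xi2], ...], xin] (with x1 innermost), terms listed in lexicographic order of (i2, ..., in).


Antisymmetry and Jacobi reduce to x1-anchored left-normed brackets.
Composite bracket: [x5, [[[x2, x3], x4], x1]]
Under [a, b] = ab - ba we get 16 signed associative words (2^4 = 16).
Collect the words opening with x1:
  from x1x2x3x4x5, sign +1: term +[[[[x1, x2], x3], x4], x5]
  from x1x3x2x4x5, sign -1: term -[[[[x1, x3], x2], x4], x5]
  from x1x4x2x3x5, sign -1: term -[[[[x1, x4], x2], x3], x5]
  from x1x4x3x2x5, sign +1: term +[[[[x1, x4], x3], x2], x5]

[[[[x1, x2], x3], x4], x5] - [[[[x1, x3], x2], x4], x5] - [[[[x1, x4], x2], x3], x5] + [[[[x1, x4], x3], x2], x5]


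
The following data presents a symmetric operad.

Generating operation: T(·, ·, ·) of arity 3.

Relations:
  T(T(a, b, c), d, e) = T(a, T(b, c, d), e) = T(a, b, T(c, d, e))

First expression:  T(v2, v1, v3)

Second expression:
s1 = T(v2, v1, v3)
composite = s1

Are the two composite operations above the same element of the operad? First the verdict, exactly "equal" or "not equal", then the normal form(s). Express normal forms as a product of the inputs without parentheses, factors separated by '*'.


Normal form of the first expression: v2 * v1 * v3
Normal form of the second expression: v2 * v1 * v3
Same normal form: equal.

equal: each reduces to v2 * v1 * v3


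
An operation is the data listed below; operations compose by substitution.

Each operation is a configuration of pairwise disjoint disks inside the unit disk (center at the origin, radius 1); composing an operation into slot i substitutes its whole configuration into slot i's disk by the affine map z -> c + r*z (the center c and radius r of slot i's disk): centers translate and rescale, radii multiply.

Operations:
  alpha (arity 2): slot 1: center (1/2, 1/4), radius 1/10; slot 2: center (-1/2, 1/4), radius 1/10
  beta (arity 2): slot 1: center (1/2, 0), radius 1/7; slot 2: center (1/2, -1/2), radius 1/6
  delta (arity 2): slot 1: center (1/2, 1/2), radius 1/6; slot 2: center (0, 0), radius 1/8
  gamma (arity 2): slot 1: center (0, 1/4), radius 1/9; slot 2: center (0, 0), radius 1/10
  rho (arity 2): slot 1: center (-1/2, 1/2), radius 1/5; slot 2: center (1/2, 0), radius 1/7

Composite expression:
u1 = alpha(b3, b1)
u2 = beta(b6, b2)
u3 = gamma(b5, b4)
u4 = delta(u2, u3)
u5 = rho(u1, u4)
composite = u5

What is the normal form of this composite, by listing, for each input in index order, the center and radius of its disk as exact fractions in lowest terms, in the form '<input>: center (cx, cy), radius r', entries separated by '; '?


b1: center (-3/5, 11/20), radius 1/50; b2: center (7/12, 5/84), radius 1/252; b3: center (-2/5, 11/20), radius 1/50; b4: center (1/2, 0), radius 1/560; b5: center (1/2, 1/224), radius 1/504; b6: center (7/12, 1/14), radius 1/294

Follow each b-input down from rho: c' goes to c + r*c', radius to r*r'.
input b3: composing its 2 substitution steps yields center (-2/5, 11/20), radius 1/50
input b1: composing its 2 substitution steps yields center (-3/5, 11/20), radius 1/50
input b6: composing its 3 substitution steps yields center (7/12, 1/14), radius 1/294
input b2: composing its 3 substitution steps yields center (7/12, 5/84), radius 1/252
input b5: composing its 3 substitution steps yields center (1/2, 1/224), radius 1/504
input b4: composing its 3 substitution steps yields center (1/2, 0), radius 1/560


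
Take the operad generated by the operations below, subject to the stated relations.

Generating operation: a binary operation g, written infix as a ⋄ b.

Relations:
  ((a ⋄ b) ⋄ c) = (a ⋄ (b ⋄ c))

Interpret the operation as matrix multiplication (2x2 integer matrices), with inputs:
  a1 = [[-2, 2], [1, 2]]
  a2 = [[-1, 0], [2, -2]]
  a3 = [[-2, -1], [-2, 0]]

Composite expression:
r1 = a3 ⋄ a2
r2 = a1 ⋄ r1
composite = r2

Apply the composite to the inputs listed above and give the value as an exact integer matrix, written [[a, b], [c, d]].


[[4, -4], [4, 2]]


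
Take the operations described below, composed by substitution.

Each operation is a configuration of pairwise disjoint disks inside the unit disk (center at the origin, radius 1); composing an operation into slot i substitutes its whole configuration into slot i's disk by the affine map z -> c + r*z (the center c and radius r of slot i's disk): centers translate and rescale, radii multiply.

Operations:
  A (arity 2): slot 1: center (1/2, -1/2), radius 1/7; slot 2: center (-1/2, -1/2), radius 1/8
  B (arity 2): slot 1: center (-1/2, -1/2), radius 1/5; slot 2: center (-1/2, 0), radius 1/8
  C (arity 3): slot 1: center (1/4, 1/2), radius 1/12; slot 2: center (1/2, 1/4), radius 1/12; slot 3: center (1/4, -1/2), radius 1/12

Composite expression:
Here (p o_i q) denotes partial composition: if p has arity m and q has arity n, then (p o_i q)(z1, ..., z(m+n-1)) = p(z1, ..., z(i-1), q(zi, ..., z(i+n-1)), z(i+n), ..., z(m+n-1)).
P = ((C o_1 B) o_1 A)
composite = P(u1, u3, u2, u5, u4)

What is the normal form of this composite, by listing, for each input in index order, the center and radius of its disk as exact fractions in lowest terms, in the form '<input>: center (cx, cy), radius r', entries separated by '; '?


u1: center (13/60, 9/20), radius 1/420; u2: center (5/24, 1/2), radius 1/96; u3: center (1/5, 9/20), radius 1/480; u4: center (1/4, -1/2), radius 1/12; u5: center (1/2, 1/4), radius 1/12

Affine substitution under C: radii multiply and u-centers shift.
tracing u1 down its 3-map path: center (13/60, 9/20), radius 1/420
tracing u3 down its 3-map path: center (1/5, 9/20), radius 1/480
tracing u2 down its 2-map path: center (5/24, 1/2), radius 1/96
tracing u5 down its 1-map path: center (1/2, 1/4), radius 1/12
tracing u4 down its 1-map path: center (1/4, -1/2), radius 1/12


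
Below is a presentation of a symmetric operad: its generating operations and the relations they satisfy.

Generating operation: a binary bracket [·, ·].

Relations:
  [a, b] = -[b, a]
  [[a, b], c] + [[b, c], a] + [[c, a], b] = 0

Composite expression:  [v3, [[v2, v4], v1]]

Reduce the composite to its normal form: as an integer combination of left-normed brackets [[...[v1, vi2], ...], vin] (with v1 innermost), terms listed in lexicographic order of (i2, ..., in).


[[[v1, v2], v4], v3] - [[[v1, v4], v2], v3]

Antisymmetry and Jacobi reduce to v1-anchored left-normed brackets.
Composite bracket: [v3, [[v2, v4], v1]]
Each bracket splits as ab - ba, giving 8 signed words (2^3 = 8).
Words beginning with v1 determine it all:
  sign of v1v2v4v3 is +1, so it contributes +[[[v1, v2], v4], v3]
  sign of v1v4v2v3 is -1, so it contributes -[[[v1, v4], v2], v3]


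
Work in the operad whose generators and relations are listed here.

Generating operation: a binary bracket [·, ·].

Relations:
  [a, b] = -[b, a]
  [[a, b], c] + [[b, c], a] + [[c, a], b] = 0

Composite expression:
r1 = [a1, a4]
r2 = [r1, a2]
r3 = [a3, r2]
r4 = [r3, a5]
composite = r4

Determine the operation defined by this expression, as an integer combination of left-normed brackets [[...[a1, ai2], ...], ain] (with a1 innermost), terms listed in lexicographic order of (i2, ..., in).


-[[[[a1, a4], a2], a3], a5]

Expand each bracket as ab - ba; the a1-initial words give the coefficients.
Composite bracket: [[a3, [[a1, a4], a2]], a5]
Under [a, b] = ab - ba we get 16 signed associative words (2^4 = 16).
Only words starting with a1 matter:
  word a1a4a2a3a5 has sign -1, contributing -[[[[a1, a4], a2], a3], a5]


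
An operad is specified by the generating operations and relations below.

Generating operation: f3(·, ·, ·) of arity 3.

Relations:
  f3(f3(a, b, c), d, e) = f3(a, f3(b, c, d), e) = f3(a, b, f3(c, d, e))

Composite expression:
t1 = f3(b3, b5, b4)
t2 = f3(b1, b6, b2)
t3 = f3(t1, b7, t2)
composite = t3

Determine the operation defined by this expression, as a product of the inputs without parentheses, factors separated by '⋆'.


b3 ⋆ b5 ⋆ b4 ⋆ b7 ⋆ b1 ⋆ b6 ⋆ b2

The f3-tree's shape is irrelevant; the b-reading-order decides.
f3(b3, b5, b4) linearizes to b3 ⋆ b5 ⋆ b4
f3(b1, b6, b2) linearizes to b1 ⋆ b6 ⋆ b2
f3(f3(b3, b5, b4), b7, f3(b1, b6, b2)) linearizes to b3 ⋆ b5 ⋆ b4 ⋆ b7 ⋆ b1 ⋆ b6 ⋆ b2


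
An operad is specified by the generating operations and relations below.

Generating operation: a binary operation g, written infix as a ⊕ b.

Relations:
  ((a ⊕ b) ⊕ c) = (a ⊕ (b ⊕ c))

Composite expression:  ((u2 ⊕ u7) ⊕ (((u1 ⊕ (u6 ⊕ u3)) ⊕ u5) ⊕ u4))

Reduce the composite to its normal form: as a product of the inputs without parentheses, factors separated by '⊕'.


u2 ⊕ u7 ⊕ u1 ⊕ u6 ⊕ u3 ⊕ u5 ⊕ u4

The g-tree's shape is irrelevant; the u-reading-order decides.
(u2 ⊕ u7) reduces to u2 ⊕ u7
(u6 ⊕ u3) reduces to u6 ⊕ u3
(u1 ⊕ (u6 ⊕ u3)) reduces to u1 ⊕ u6 ⊕ u3
((u1 ⊕ (u6 ⊕ u3)) ⊕ u5) reduces to u1 ⊕ u6 ⊕ u3 ⊕ u5
(((u1 ⊕ (u6 ⊕ u3)) ⊕ u5) ⊕ u4) reduces to u1 ⊕ u6 ⊕ u3 ⊕ u5 ⊕ u4
((u2 ⊕ u7) ⊕ (((u1 ⊕ (u6 ⊕ u3)) ⊕ u5) ⊕ u4)) reduces to u2 ⊕ u7 ⊕ u1 ⊕ u6 ⊕ u3 ⊕ u5 ⊕ u4


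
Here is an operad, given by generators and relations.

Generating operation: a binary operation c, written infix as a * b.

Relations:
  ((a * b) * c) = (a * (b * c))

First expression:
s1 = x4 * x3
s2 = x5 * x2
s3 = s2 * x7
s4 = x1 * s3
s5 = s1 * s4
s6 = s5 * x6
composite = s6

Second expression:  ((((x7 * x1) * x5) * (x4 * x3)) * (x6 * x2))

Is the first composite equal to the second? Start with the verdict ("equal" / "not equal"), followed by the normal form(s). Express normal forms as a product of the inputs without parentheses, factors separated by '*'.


Normal form of the first expression: x4 * x3 * x1 * x5 * x2 * x7 * x6
Normal form of the second expression: x7 * x1 * x5 * x4 * x3 * x6 * x2
The forms do not match — not equal.

not equal: they reduce to x4 * x3 * x1 * x5 * x2 * x7 * x6 and x7 * x1 * x5 * x4 * x3 * x6 * x2


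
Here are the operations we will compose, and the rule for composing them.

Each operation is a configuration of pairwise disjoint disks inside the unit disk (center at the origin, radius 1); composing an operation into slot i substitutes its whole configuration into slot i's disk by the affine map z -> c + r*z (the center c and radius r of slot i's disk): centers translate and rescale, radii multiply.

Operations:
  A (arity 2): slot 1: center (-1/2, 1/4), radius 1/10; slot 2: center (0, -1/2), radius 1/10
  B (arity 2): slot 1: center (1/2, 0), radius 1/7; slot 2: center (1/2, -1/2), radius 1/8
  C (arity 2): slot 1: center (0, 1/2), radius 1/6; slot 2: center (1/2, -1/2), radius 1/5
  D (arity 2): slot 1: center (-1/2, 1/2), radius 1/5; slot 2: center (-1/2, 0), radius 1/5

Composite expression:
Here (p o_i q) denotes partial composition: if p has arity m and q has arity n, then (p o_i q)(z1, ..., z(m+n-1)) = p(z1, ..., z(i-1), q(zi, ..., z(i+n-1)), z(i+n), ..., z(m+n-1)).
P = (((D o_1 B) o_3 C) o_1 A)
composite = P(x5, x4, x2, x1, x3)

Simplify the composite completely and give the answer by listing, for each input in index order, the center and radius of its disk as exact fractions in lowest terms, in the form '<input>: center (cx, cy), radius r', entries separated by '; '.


x1: center (-1/2, 1/10), radius 1/30; x2: center (-2/5, 2/5), radius 1/40; x3: center (-2/5, -1/10), radius 1/25; x4: center (-2/5, 17/35), radius 1/350; x5: center (-29/70, 71/140), radius 1/350

Follow each x-input down from D: c' goes to c + r*c', radius to r*r'.
x5: after 3 affine steps, its disk has center (-29/70, 71/140), radius 1/350
x4: after 3 affine steps, its disk has center (-2/5, 17/35), radius 1/350
x2: after 2 affine steps, its disk has center (-2/5, 2/5), radius 1/40
x1: after 2 affine steps, its disk has center (-1/2, 1/10), radius 1/30
x3: after 2 affine steps, its disk has center (-2/5, -1/10), radius 1/25


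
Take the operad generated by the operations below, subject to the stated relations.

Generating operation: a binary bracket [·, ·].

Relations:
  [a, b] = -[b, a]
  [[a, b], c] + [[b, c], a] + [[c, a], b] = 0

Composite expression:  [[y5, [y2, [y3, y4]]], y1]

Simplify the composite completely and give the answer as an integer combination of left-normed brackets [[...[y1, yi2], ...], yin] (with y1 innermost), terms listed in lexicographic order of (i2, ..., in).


[[[[y1, y2], y3], y4], y5] - [[[[y1, y2], y4], y3], y5] - [[[[y1, y3], y4], y2], y5] + [[[[y1, y4], y3], y2], y5] - [[[[y1, y5], y2], y3], y4] + [[[[y1, y5], y2], y4], y3] + [[[[y1, y5], y3], y4], y2] - [[[[y1, y5], y4], y3], y2]

Expand each bracket as ab - ba; the y1-initial words give the coefficients.
Composite bracket: [[y5, [y2, [y3, y4]]], y1]
The bracket unfolds into 16 signed words via [a, b] = ab - ba (2^4 = 16).
Keep just the words that open with y1:
  word y1y2y3y4y5 has sign +1, contributing +[[[[y1, y2], y3], y4], y5]
  word y1y2y4y3y5 has sign -1, contributing -[[[[y1, y2], y4], y3], y5]
  word y1y3y4y2y5 has sign -1, contributing -[[[[y1, y3], y4], y2], y5]
  word y1y4y3y2y5 has sign +1, contributing +[[[[y1, y4], y3], y2], y5]
  word y1y5y2y3y4 has sign -1, contributing -[[[[y1, y5], y2], y3], y4]
  word y1y5y2y4y3 has sign +1, contributing +[[[[y1, y5], y2], y4], y3]
  word y1y5y3y4y2 has sign +1, contributing +[[[[y1, y5], y3], y4], y2]
  word y1y5y4y3y2 has sign -1, contributing -[[[[y1, y5], y4], y3], y2]


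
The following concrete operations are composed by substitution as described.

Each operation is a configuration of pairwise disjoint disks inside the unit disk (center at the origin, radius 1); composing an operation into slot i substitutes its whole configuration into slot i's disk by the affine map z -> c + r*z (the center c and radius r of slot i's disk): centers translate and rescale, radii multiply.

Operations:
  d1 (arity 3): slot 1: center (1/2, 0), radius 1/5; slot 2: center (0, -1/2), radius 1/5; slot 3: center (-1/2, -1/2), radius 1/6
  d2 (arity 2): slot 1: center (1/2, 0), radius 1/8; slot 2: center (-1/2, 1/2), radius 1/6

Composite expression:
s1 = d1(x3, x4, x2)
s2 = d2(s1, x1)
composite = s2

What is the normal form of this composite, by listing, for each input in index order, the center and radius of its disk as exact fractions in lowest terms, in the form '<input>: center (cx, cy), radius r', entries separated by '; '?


x1: center (-1/2, 1/2), radius 1/6; x2: center (7/16, -1/16), radius 1/48; x3: center (9/16, 0), radius 1/40; x4: center (1/2, -1/16), radius 1/40


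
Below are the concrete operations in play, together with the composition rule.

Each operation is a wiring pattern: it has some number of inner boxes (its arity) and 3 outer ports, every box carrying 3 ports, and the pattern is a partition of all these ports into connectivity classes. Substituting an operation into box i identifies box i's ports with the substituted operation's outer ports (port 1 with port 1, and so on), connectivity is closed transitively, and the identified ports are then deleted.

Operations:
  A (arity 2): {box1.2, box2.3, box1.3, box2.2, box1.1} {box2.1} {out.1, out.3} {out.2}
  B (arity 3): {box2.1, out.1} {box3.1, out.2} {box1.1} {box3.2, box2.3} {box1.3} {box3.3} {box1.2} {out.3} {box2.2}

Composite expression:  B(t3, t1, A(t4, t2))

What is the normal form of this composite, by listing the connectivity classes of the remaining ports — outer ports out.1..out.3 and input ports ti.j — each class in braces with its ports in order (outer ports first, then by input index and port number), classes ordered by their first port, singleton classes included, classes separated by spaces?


{out.1, t1.1} {out.2} {out.3} {t1.2} {t1.3} {t2.1} {t2.2, t2.3, t4.1, t4.2, t4.3} {t3.1} {t3.2} {t3.3}

Substituting into B glues patterns; closure does the rest.
stage A: inputs (t4, t2), connectivity {out.1, out.3} {out.2} {t2.1} {t2.2, t2.3, t4.1, t4.2, t4.3}, out.j its boundary
stage B: inputs (t3, t1, t4, t2), connectivity {out.1, t1.1} {out.2} {out.3} {t1.2} {t1.3} {t2.1} {t2.2, t2.3, t4.1, t4.2, t4.3} {t3.1} {t3.2} {t3.3}, out.j its boundary


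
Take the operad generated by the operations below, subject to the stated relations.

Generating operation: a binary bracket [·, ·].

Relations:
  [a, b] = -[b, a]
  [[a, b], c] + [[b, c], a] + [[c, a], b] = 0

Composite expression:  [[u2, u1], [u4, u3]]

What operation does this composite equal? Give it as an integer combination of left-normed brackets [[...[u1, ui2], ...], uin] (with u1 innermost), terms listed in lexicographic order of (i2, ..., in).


Skip Jacobi rewriting: expand, keep u1-initial words, read off terms.
Composite bracket: [[u2, u1], [u4, u3]]
Applying ab - ba throughout gives 8 signed words (2^3 = 8).
Coefficients come from the u1-initial words:
  word u1u2u3u4 has sign +1, contributing +[[[u1, u2], u3], u4]
  word u1u2u4u3 has sign -1, contributing -[[[u1, u2], u4], u3]

[[[u1, u2], u3], u4] - [[[u1, u2], u4], u3]


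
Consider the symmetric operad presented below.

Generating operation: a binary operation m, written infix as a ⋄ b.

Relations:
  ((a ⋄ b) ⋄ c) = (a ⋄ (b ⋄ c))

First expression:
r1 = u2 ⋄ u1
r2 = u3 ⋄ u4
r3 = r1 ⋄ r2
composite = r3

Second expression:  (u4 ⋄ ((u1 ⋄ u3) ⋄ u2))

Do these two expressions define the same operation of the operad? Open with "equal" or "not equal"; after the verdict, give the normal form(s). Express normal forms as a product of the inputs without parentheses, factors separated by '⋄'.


not equal: they reduce to u2 ⋄ u1 ⋄ u3 ⋄ u4 and u4 ⋄ u1 ⋄ u3 ⋄ u2


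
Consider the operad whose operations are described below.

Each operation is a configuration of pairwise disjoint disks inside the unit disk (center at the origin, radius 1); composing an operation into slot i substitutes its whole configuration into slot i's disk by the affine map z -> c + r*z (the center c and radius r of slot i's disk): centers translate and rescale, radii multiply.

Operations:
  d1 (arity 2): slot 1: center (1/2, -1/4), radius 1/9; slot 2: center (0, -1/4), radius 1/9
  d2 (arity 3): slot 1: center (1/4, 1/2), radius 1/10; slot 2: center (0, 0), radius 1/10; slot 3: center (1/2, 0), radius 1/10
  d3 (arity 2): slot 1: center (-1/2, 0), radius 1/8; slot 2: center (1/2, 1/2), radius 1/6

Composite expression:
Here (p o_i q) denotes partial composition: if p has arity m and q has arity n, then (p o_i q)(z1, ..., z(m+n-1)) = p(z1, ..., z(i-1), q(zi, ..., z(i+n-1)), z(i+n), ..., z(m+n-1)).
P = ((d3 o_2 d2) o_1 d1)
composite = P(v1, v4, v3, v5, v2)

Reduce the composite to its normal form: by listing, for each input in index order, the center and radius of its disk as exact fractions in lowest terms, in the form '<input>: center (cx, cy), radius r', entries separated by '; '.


Nesting under d3 composes maps z -> c + r*z down each v-path.
tracing v1 down its 2-map path: center (-7/16, -1/32), radius 1/72
tracing v4 down its 2-map path: center (-1/2, -1/32), radius 1/72
tracing v3 down its 2-map path: center (13/24, 7/12), radius 1/60
tracing v5 down its 2-map path: center (1/2, 1/2), radius 1/60
tracing v2 down its 2-map path: center (7/12, 1/2), radius 1/60

v1: center (-7/16, -1/32), radius 1/72; v2: center (7/12, 1/2), radius 1/60; v3: center (13/24, 7/12), radius 1/60; v4: center (-1/2, -1/32), radius 1/72; v5: center (1/2, 1/2), radius 1/60


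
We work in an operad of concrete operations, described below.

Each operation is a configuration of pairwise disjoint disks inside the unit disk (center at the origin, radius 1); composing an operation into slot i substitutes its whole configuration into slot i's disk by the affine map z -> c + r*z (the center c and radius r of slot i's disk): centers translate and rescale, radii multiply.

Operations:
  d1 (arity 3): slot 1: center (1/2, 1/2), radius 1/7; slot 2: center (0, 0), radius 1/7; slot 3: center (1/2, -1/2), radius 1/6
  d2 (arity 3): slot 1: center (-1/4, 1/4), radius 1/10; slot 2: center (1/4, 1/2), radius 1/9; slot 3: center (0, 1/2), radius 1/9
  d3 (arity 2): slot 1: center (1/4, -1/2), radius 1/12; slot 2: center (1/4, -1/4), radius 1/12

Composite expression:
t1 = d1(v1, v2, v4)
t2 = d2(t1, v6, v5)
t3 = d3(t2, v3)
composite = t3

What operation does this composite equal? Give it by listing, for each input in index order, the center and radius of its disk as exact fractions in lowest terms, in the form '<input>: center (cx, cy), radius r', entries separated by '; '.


Each v-disk chains the slot maps above it in d3; radii multiply.
tracing v1 down its 3-map path: center (7/30, -19/40), radius 1/840
tracing v2 down its 3-map path: center (11/48, -23/48), radius 1/840
tracing v4 down its 3-map path: center (7/30, -29/60), radius 1/720
tracing v6 down its 2-map path: center (13/48, -11/24), radius 1/108
tracing v5 down its 2-map path: center (1/4, -11/24), radius 1/108
tracing v3 down its 1-map path: center (1/4, -1/4), radius 1/12

v1: center (7/30, -19/40), radius 1/840; v2: center (11/48, -23/48), radius 1/840; v3: center (1/4, -1/4), radius 1/12; v4: center (7/30, -29/60), radius 1/720; v5: center (1/4, -11/24), radius 1/108; v6: center (13/48, -11/24), radius 1/108


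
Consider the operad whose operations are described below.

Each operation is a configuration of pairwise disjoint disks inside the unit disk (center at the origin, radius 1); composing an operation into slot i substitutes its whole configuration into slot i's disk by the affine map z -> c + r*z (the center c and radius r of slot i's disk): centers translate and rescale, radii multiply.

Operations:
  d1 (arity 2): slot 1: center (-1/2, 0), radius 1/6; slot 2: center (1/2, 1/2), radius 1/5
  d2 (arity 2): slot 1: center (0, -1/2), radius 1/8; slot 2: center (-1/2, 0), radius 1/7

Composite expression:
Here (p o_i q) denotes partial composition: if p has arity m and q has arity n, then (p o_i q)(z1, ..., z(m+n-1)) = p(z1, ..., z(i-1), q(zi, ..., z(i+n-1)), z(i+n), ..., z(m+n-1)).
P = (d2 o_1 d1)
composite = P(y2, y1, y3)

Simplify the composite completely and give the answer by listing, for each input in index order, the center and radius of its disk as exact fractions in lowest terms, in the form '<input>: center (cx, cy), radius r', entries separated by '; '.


y1: center (1/16, -7/16), radius 1/40; y2: center (-1/16, -1/2), radius 1/48; y3: center (-1/2, 0), radius 1/7

Only the slot chain above each y matters under d2; compose those maps.
input y2: applying the 2 nested substitutions gives center (-1/16, -1/2), radius 1/48
input y1: applying the 2 nested substitutions gives center (1/16, -7/16), radius 1/40
input y3: applying the 1 nested substitution gives center (-1/2, 0), radius 1/7


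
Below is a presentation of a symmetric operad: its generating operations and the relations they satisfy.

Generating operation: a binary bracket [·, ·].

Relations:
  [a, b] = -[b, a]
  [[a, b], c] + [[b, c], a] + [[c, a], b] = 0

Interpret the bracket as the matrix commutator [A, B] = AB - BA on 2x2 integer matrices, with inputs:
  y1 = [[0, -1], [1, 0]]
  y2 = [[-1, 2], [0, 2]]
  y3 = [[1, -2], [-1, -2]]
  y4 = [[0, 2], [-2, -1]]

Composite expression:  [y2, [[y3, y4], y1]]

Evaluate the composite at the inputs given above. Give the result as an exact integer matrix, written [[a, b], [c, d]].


[y3, y4] = [[6, 8], [5, -6]]
[[y3, y4], y1] = [[13, -12], [-12, -13]]
[y2, [[y3, y4], y1]] = [[-24, -16], [-36, 24]]

[[-24, -16], [-36, 24]]


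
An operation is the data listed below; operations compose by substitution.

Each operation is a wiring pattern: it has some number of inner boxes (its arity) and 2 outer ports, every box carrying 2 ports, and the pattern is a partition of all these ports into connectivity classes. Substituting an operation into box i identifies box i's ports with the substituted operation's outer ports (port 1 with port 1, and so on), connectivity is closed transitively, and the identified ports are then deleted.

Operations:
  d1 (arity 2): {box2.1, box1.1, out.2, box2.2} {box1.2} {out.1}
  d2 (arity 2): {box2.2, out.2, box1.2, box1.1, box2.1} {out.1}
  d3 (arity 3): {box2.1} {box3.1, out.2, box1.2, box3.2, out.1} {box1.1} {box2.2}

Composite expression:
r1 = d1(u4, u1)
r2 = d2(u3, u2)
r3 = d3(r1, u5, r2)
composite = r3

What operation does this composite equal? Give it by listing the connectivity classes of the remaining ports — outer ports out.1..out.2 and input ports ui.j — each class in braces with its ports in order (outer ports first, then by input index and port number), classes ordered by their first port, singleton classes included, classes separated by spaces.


{out.1, out.2, u1.1, u1.2, u2.1, u2.2, u3.1, u3.2, u4.1} {u4.2} {u5.1} {u5.2}


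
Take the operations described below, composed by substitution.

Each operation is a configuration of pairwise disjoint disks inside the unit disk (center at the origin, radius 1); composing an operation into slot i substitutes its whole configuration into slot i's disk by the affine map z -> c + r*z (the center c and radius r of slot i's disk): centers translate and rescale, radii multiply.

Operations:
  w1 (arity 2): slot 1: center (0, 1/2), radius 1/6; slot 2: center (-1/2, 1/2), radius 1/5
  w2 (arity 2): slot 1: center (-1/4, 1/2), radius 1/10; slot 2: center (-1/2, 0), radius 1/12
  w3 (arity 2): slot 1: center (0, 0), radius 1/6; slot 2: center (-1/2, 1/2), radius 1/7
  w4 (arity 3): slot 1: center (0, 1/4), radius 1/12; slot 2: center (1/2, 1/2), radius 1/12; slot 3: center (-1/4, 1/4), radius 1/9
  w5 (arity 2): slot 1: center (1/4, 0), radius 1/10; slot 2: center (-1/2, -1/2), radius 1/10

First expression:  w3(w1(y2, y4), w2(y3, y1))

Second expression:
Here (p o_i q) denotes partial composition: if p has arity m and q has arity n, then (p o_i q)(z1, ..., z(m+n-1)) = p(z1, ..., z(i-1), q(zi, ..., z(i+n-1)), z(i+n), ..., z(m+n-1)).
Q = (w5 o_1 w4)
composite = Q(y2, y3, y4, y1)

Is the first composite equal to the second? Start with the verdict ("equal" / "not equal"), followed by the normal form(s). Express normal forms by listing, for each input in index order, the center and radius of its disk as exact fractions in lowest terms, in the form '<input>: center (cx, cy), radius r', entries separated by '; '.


not equal; first: y1: center (-4/7, 1/2), radius 1/84; y2: center (0, 1/12), radius 1/36; y3: center (-15/28, 4/7), radius 1/70; y4: center (-1/12, 1/12), radius 1/30; second: y1: center (-1/2, -1/2), radius 1/10; y2: center (1/4, 1/40), radius 1/120; y3: center (3/10, 1/20), radius 1/120; y4: center (9/40, 1/40), radius 1/90

In normal form, the first expression is y1: center (-4/7, 1/2), radius 1/84; y2: center (0, 1/12), radius 1/36; y3: center (-15/28, 4/7), radius 1/70; y4: center (-1/12, 1/12), radius 1/30
In normal form, the second expression is y1: center (-1/2, -1/2), radius 1/10; y2: center (1/4, 1/40), radius 1/120; y3: center (3/10, 1/20), radius 1/120; y4: center (9/40, 1/40), radius 1/90
The forms do not match — not equal.


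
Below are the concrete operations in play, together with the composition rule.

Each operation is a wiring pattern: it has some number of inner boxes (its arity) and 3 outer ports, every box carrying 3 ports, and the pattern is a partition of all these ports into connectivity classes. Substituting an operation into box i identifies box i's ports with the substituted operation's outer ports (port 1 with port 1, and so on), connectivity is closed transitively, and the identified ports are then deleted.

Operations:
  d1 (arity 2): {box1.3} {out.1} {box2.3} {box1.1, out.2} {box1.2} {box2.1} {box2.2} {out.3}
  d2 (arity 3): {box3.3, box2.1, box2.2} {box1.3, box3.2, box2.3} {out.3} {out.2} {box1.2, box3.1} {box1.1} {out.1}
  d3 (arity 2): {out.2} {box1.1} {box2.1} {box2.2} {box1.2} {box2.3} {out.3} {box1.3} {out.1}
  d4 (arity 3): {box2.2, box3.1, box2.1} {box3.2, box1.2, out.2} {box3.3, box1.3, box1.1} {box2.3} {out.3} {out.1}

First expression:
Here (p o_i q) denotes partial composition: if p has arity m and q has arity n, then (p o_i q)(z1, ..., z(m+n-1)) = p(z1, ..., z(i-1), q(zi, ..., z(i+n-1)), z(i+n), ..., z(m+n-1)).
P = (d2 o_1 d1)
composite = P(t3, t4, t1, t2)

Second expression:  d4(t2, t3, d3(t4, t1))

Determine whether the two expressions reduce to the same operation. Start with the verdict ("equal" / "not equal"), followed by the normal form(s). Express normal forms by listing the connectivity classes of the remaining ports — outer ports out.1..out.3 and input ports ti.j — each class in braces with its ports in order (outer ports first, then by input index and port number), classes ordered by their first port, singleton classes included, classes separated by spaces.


not equal: they reduce to {out.1} {out.2} {out.3} {t1.1, t1.2, t2.3} {t1.3, t2.2} {t2.1, t3.1} {t3.2} {t3.3} {t4.1} {t4.2} {t4.3} and {out.1} {out.2, t2.2} {out.3} {t1.1} {t1.2} {t1.3} {t2.1, t2.3} {t3.1, t3.2} {t3.3} {t4.1} {t4.2} {t4.3}

The first expression, normalized: {out.1} {out.2} {out.3} {t1.1, t1.2, t2.3} {t1.3, t2.2} {t2.1, t3.1} {t3.2} {t3.3} {t4.1} {t4.2} {t4.3}
The second expression, normalized: {out.1} {out.2, t2.2} {out.3} {t1.1} {t1.2} {t1.3} {t2.1, t2.3} {t3.1, t3.2} {t3.3} {t4.1} {t4.2} {t4.3}
The forms do not match — not equal.


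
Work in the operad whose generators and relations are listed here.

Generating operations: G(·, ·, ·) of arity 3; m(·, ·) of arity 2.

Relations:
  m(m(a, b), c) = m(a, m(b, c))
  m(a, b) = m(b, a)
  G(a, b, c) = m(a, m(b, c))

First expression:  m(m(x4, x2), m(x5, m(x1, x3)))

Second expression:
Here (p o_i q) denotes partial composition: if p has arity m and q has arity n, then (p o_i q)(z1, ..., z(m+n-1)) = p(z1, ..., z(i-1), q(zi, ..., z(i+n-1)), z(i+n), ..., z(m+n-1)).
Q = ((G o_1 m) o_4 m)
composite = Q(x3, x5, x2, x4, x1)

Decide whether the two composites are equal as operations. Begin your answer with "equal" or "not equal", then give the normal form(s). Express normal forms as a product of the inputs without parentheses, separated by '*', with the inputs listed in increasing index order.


equal: each reduces to x1 * x2 * x3 * x4 * x5

The first composite normalizes to x1 * x2 * x3 * x4 * x5
The second composite normalizes to x1 * x2 * x3 * x4 * x5
Both agree, so they are equal.


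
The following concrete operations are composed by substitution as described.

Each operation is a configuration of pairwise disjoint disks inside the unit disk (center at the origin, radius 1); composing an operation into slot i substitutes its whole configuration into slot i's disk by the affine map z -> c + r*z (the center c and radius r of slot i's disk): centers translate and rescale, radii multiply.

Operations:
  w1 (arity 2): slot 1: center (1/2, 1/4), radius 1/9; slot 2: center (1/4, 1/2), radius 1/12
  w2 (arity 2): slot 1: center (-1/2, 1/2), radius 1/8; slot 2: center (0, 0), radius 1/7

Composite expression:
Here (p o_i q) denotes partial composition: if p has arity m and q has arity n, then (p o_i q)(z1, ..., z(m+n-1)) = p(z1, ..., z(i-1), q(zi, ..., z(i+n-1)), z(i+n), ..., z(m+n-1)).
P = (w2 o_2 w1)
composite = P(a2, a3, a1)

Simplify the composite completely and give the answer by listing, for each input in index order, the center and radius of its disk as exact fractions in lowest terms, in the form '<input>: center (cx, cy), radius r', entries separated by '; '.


a1: center (1/28, 1/14), radius 1/84; a2: center (-1/2, 1/2), radius 1/8; a3: center (1/14, 1/28), radius 1/63

Follow each a-input down from w2: c' goes to c + r*c', radius to r*r'.
a2 passes through 1 substitution, ending at center (-1/2, 1/2), radius 1/8
a3 passes through 2 substitutions, ending at center (1/14, 1/28), radius 1/63
a1 passes through 2 substitutions, ending at center (1/28, 1/14), radius 1/84


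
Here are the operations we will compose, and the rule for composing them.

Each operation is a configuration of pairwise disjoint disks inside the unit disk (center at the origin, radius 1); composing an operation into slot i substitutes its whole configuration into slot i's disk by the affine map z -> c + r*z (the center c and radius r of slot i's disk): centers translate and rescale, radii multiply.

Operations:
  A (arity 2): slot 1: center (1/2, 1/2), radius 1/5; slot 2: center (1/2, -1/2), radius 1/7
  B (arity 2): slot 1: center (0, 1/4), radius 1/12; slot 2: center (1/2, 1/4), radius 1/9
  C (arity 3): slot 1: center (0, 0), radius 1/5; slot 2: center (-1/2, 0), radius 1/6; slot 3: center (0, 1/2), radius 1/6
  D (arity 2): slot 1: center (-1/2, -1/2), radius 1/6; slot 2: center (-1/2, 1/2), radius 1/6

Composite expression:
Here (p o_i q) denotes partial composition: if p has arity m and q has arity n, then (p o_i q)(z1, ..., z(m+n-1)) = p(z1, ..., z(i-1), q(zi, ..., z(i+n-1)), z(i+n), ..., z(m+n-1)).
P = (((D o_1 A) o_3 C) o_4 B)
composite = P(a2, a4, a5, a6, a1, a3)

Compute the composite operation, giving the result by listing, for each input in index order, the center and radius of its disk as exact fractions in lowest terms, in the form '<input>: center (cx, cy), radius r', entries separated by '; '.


a1: center (-41/72, 73/144), radius 1/324; a2: center (-5/12, -5/12), radius 1/30; a3: center (-1/2, 7/12), radius 1/36; a4: center (-5/12, -7/12), radius 1/42; a5: center (-1/2, 1/2), radius 1/30; a6: center (-7/12, 73/144), radius 1/432

Affine substitution under D: radii multiply and a-centers shift.
for a2, the 2-step affine chain lands on center (-5/12, -5/12), radius 1/30
for a4, the 2-step affine chain lands on center (-5/12, -7/12), radius 1/42
for a5, the 2-step affine chain lands on center (-1/2, 1/2), radius 1/30
for a6, the 3-step affine chain lands on center (-7/12, 73/144), radius 1/432
for a1, the 3-step affine chain lands on center (-41/72, 73/144), radius 1/324
for a3, the 2-step affine chain lands on center (-1/2, 7/12), radius 1/36


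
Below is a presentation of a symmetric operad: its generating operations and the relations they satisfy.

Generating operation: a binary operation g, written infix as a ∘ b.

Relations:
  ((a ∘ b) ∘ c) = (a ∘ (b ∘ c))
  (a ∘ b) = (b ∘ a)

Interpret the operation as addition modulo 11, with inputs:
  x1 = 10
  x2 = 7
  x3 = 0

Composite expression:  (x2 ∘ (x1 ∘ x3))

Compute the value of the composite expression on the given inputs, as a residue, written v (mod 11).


6 (mod 11)

(x1 ∘ x3) = 10
(x2 ∘ (x1 ∘ x3)) = 6


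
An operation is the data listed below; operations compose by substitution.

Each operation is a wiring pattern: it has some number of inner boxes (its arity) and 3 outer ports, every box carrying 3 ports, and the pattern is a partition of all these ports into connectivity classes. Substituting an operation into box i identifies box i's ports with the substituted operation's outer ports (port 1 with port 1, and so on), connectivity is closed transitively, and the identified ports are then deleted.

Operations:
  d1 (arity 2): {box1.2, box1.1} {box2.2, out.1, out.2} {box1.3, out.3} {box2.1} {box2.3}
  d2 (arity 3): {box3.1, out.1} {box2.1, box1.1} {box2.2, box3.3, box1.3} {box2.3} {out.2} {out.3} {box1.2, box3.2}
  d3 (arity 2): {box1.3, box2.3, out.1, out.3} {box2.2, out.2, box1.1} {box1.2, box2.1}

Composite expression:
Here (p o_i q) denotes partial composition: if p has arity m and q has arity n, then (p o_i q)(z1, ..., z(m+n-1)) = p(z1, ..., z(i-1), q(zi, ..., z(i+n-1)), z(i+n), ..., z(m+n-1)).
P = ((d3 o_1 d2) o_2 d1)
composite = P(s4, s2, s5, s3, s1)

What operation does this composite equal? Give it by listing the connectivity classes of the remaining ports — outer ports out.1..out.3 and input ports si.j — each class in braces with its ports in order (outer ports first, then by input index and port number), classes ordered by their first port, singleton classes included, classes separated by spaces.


Connectivity passes through glued d3-boundaries; trace each wire chain.
the subtree at d1 composes to {out.1, out.2, s5.2} {out.3, s2.3} {s2.1, s2.2} {s5.1} {s5.3} on (s2, s5); out.j = own outer ports
the subtree at d2 composes to {out.1, s3.1} {out.2} {out.3} {s2.1, s2.2} {s2.3} {s3.2, s4.2} {s3.3, s4.1, s4.3, s5.2} {s5.1} {s5.3} on (s4, s2, s5, s3); out.j = own outer ports
the subtree at d3 composes to {out.1, out.3, s1.3} {out.2, s1.2, s3.1} {s1.1} {s2.1, s2.2} {s2.3} {s3.2, s4.2} {s3.3, s4.1, s4.3, s5.2} {s5.1} {s5.3} on (s4, s2, s5, s3, s1); out.j = own outer ports

{out.1, out.3, s1.3} {out.2, s1.2, s3.1} {s1.1} {s2.1, s2.2} {s2.3} {s3.2, s4.2} {s3.3, s4.1, s4.3, s5.2} {s5.1} {s5.3}


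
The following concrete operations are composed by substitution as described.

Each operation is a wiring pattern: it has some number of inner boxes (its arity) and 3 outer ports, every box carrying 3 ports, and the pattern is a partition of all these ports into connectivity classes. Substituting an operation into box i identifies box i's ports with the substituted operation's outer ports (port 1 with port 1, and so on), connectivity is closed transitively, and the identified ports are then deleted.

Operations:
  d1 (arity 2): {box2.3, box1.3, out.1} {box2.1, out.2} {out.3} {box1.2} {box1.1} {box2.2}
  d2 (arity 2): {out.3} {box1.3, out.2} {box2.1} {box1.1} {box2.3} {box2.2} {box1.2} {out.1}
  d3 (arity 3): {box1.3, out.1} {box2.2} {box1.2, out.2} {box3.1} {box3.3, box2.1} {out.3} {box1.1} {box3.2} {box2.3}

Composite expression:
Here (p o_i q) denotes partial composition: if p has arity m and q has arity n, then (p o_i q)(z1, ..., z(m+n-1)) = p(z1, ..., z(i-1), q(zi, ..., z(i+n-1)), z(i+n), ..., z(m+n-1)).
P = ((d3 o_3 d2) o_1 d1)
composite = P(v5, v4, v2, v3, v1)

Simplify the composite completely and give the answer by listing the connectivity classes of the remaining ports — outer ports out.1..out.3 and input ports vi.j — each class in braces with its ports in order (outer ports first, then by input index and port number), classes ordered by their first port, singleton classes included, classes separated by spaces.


{out.1} {out.2, v4.1} {out.3} {v1.1} {v1.2} {v1.3} {v2.1} {v2.2} {v2.3} {v3.1} {v3.2} {v3.3} {v4.2} {v4.3, v5.3} {v5.1} {v5.2}

Connectivity passes through glued d3-boundaries; trace each wire chain.
composing d1 on (v5, v4), with out.j its own outer ports: {out.1, v4.3, v5.3} {out.2, v4.1} {out.3} {v4.2} {v5.1} {v5.2}
composing d2 on (v3, v1), with out.j its own outer ports: {out.1} {out.2, v3.3} {out.3} {v1.1} {v1.2} {v1.3} {v3.1} {v3.2}
composing d3 on (v5, v4, v2, v3, v1), with out.j its own outer ports: {out.1} {out.2, v4.1} {out.3} {v1.1} {v1.2} {v1.3} {v2.1} {v2.2} {v2.3} {v3.1} {v3.2} {v3.3} {v4.2} {v4.3, v5.3} {v5.1} {v5.2}


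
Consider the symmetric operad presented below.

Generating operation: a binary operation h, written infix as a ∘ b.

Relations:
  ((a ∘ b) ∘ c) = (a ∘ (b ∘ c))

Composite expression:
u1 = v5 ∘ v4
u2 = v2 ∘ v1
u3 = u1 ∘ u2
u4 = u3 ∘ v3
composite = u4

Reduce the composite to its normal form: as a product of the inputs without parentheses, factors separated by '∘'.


Key point: h is associative — brackets drop, the v-order remains.
(v5 ∘ v4) linearizes to v5 ∘ v4
(v2 ∘ v1) linearizes to v2 ∘ v1
((v5 ∘ v4) ∘ (v2 ∘ v1)) linearizes to v5 ∘ v4 ∘ v2 ∘ v1
(((v5 ∘ v4) ∘ (v2 ∘ v1)) ∘ v3) linearizes to v5 ∘ v4 ∘ v2 ∘ v1 ∘ v3

v5 ∘ v4 ∘ v2 ∘ v1 ∘ v3
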